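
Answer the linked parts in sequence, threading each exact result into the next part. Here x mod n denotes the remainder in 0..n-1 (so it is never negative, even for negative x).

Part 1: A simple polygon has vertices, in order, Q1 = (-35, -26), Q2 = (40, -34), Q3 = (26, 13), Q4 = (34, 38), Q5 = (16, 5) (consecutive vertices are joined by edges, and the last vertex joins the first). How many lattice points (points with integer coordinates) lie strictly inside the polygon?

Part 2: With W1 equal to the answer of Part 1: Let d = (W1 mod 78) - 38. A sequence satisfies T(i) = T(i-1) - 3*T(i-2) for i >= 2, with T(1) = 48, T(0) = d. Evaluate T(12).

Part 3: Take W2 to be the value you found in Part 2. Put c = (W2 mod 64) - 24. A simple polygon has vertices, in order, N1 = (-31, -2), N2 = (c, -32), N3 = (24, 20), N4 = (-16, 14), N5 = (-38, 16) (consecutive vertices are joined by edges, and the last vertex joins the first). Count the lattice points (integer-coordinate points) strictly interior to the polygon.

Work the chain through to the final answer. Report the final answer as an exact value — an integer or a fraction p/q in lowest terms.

1475

Part 1: cross terms: (-35*-34 - 40*-26)=2230, (40*13 - 26*-34)=1404, (26*38 - 34*13)=546, (34*5 - 16*38)=-438, (16*-26 - -35*5)=-241; twice the area = |3501| = 3501; area = 3501/2; boundary points = 1 + 1 + 1 + 3 + 1 = 7; strictly interior points = area - boundary/2 + 1 = 1748; answer 1748
Part 2: W1 = 1748; d = -6; T(2) = 1*(48) - 3*(-6) = 66; iterating: T(2)=66, T(3)=-78, T(4)=-276, T(5)=-42, T(6)=786, T(7)=912, T(8)=-1446, T(9)=-4182, T(10)=156, T(11)=12702, T(12)=12234; answer 12234
Part 3: W2 = 12234; c = -14; cross terms: (-31*-32 - -14*-2)=964, (-14*20 - 24*-32)=488, (24*14 - -16*20)=656, (-16*16 - -38*14)=276, (-38*-2 - -31*16)=572; twice the area = |2956| = 2956; area = 1478; boundary points = 1 + 2 + 2 + 2 + 1 = 8; strictly interior points = area - boundary/2 + 1 = 1475; answer 1475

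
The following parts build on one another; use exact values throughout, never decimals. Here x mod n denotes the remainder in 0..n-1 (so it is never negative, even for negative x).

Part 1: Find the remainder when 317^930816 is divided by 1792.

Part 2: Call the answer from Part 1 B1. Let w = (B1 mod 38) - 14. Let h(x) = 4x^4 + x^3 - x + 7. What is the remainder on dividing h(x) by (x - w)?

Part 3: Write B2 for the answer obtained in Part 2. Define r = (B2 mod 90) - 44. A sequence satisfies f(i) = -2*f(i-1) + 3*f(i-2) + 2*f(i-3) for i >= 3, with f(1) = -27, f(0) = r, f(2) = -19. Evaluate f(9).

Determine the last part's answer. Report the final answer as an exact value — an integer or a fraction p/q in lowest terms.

-26063

Part 1: squarings mod 1792: 317^1=317, 317^2=137, 317^4=849, 317^8=417, 317^16=65, 317^32=641, 317^64=513, 317^128=1537, 317^256=513, 317^512=1537, 317^1024=513, 317^2048=1537, 317^4096=513, 317^8192=1537, 317^16384=513, 317^32768=1537, 317^65536=513, 317^131072=1537, 317^262144=513, 317^524288=1537; 317^930816 = 317^1024 * 317^4096 * 317^8192 * 317^131072 * 317^262144 * 317^524288 = 1 (mod 1792); answer 1
Part 2: B1 = 1; w = -13; remainder = value at the root: 4*(-13)^4 + 1*(-13)^3 - 1*(-13)^1 + 7 = (114244) + (-2197) + (13) + (7) = 112067; answer 112067
Part 3: B2 = 112067; r = -27; f(3) = -2*(-19) + 3*(-27) + 2*(-27) = -97; iterating: f(3)=-97, f(4)=83, f(5)=-495, f(6)=1045, f(7)=-3409, f(8)=8963, f(9)=-26063; answer -26063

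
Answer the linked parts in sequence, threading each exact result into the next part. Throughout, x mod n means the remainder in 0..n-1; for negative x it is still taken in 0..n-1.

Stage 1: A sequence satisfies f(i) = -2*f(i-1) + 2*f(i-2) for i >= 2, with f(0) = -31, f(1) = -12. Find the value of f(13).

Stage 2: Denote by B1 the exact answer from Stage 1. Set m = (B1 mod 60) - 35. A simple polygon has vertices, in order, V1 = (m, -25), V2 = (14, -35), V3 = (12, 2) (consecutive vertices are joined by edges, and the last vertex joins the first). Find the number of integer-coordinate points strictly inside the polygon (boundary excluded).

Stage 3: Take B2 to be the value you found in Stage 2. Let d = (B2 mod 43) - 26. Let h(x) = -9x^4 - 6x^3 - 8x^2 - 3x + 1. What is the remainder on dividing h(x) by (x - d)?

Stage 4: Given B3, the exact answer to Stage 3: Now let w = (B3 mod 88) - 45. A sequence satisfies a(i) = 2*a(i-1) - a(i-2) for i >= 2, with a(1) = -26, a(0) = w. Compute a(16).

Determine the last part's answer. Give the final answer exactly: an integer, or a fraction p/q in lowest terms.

-1016

Stage 1: f(2) = -2*(-12) + 2*(-31) = -38; iterating: f(2)=-38, f(3)=52, f(4)=-180, f(5)=464, f(6)=-1288, f(7)=3504, f(8)=-9584, f(9)=26176, f(10)=-71520, f(11)=195392, f(12)=-533824, f(13)=1458432; answer 1458432
Stage 2: B1 = 1458432; m = -23; cross terms: (-23*-35 - 14*-25)=1155, (14*2 - 12*-35)=448, (12*-25 - -23*2)=-254; twice the area = |1349| = 1349; area = 1349/2; boundary points = 1 + 1 + 1 = 3; strictly interior points = area - boundary/2 + 1 = 674; answer 674
Stage 3: B2 = 674; d = 3; remainder = value at the root: -9*(3)^4 - 6*(3)^3 - 8*(3)^2 - 3*(3)^1 + 1 = (-729) + (-162) + (-72) + (-9) + (1) = -971; answer -971
Stage 4: B3 = -971; w = 40; a(2) = 2*(-26) - 1*(40) = -92; iterating: a(2)=-92, a(3)=-158, a(4)=-224, a(5)=-290, a(6)=-356, a(7)=-422, a(8)=-488, a(9)=-554, a(10)=-620, a(11)=-686, a(12)=-752, a(13)=-818, a(14)=-884, a(15)=-950, a(16)=-1016; answer -1016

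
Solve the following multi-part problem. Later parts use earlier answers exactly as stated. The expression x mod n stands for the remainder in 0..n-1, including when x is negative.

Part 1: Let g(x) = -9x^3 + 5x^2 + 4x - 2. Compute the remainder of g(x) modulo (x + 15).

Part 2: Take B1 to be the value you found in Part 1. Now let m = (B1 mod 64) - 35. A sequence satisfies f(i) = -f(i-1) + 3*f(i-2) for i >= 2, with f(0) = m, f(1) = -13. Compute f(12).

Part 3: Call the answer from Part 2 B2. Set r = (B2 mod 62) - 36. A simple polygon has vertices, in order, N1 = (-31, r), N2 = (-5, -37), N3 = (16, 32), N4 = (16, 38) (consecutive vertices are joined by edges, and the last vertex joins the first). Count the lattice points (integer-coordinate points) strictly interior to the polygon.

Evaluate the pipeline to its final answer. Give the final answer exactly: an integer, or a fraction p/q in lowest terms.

Part 1: remainder = value at the root: -9*(-15)^3 + 5*(-15)^2 + 4*(-15)^1 - 2 = (30375) + (1125) + (-60) + (-2) = 31438; answer 31438
Part 2: B1 = 31438; m = -21; f(2) = -1*(-13) + 3*(-21) = -50; iterating: f(2)=-50, f(3)=11, f(4)=-161, f(5)=194, f(6)=-677, f(7)=1259, f(8)=-3290, f(9)=7067, f(10)=-16937, f(11)=38138, f(12)=-88949; answer -88949
Part 3: B2 = -88949; r = -15; cross terms: (-31*-37 - -5*-15)=1072, (-5*32 - 16*-37)=432, (16*38 - 16*32)=96, (16*-15 - -31*38)=938; twice the area = |2538| = 2538; area = 1269; boundary points = 2 + 3 + 6 + 1 = 12; strictly interior points = area - boundary/2 + 1 = 1264; answer 1264

1264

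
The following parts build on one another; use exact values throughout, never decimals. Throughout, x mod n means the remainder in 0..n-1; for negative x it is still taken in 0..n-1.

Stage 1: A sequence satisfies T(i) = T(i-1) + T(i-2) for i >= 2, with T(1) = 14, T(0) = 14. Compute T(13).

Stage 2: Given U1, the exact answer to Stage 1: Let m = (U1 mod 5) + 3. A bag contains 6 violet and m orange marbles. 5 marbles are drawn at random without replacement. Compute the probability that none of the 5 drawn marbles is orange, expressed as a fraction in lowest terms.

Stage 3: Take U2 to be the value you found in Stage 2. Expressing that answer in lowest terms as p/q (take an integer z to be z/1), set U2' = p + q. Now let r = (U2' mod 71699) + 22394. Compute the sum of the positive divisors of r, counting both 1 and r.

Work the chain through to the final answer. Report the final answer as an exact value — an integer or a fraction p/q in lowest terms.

32552

Stage 1: T(2) = 1*(14) + 1*(14) = 28; iterating: T(2)=28, T(3)=42, T(4)=70, T(5)=112, T(6)=182, T(7)=294, T(8)=476, T(9)=770, T(10)=1246, T(11)=2016, T(12)=3262, T(13)=5278; answer 5278
Stage 2: U1 = 5278; m = 6; total draws C(12,5) = 792; favorable C(6,5) = 6; P = 1/132; answer 1/132
Stage 3: U2 = 1/132; threaded value p + q = 133; r = 22527; 22527 = 3^2 * 2503; sigma = (1 + 3 + 9) * (1 + 2503) = 13 * 2504 = 32552; answer 32552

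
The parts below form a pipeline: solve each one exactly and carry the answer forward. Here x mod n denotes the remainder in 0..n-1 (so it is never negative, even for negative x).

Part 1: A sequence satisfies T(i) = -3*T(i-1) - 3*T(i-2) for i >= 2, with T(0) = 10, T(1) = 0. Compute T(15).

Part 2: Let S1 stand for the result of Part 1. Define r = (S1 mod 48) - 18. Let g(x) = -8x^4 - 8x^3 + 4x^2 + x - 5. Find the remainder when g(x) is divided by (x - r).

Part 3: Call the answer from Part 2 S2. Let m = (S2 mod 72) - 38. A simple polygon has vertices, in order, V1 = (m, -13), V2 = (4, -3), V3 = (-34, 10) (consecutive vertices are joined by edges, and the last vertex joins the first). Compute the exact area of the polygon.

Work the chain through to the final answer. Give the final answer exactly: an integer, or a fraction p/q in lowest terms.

679/2

Part 1: T(2) = -3*(0) - 3*(10) = -30; iterating: T(2)=-30, T(3)=90, T(4)=-180, T(5)=270, T(6)=-270, T(7)=0, T(8)=810, T(9)=-2430, T(10)=4860, T(11)=-7290, T(12)=7290, T(13)=0, T(14)=-21870, T(15)=65610; answer 65610
Part 2: S1 = 65610; r = 24; remainder = value at the root: -8*(24)^4 - 8*(24)^3 + 4*(24)^2 + 1*(24)^1 - 5 = (-2654208) + (-110592) + (2304) + (24) + (-5) = -2762477; answer -2762477
Part 3: S2 = -2762477; m = -19; cross terms: (-19*-3 - 4*-13)=109, (4*10 - -34*-3)=-62, (-34*-13 - -19*10)=632; twice the area = |679| = 679; area = 679/2; answer 679/2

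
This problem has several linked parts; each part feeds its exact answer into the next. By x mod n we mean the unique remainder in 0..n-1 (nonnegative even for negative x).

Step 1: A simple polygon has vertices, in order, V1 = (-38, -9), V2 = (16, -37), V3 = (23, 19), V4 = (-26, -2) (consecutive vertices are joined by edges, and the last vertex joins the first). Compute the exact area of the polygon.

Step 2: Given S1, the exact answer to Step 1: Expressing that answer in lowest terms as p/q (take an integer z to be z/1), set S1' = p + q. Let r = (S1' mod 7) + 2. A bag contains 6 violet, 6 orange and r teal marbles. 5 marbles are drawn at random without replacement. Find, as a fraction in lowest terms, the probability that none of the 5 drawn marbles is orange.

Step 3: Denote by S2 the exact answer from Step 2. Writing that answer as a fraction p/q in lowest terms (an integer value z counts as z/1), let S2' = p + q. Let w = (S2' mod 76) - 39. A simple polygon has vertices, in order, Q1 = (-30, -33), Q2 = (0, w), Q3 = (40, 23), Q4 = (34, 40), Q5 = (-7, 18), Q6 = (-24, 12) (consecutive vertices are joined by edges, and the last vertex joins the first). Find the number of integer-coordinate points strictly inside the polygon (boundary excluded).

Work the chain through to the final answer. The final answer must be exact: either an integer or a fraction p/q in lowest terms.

1042

Step 1: cross terms: (-38*-37 - 16*-9)=1550, (16*19 - 23*-37)=1155, (23*-2 - -26*19)=448, (-26*-9 - -38*-2)=158; twice the area = |3311| = 3311; area = 3311/2; answer 3311/2
Step 2: S1 = 3311/2; threaded value p + q = 3313; r = 4; total draws C(16,5) = 4368; favorable C(10,5) = 252; P = 3/52; answer 3/52
Step 3: S2 = 3/52; threaded value p + q = 55; w = 16; cross terms: (-30*16 - 0*-33)=-480, (0*23 - 40*16)=-640, (40*40 - 34*23)=818, (34*18 - -7*40)=892, (-7*12 - -24*18)=348, (-24*-33 - -30*12)=1152; twice the area = |2090| = 2090; area = 1045; boundary points = 1 + 1 + 1 + 1 + 1 + 3 = 8; strictly interior points = area - boundary/2 + 1 = 1042; answer 1042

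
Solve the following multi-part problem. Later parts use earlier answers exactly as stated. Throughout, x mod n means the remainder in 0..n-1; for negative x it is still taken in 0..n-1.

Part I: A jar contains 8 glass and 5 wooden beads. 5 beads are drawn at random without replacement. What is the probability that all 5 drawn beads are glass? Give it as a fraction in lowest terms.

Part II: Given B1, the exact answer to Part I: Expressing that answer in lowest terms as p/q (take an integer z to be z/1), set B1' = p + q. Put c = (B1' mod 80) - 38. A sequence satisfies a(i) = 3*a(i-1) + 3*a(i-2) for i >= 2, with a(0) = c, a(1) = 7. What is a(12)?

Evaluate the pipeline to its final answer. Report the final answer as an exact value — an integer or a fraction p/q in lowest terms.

51543945

Part I: total draws C(13,5) = 1287; favorable C(8,5) = 56; P = 56/1287; answer 56/1287
Part II: B1 = 56/1287; threaded value p + q = 1343; c = 25; a(2) = 3*(7) + 3*(25) = 96; iterating: a(2)=96, a(3)=309, a(4)=1215, a(5)=4572, a(6)=17361, a(7)=65799, a(8)=249480, a(9)=945837, a(10)=3585951, a(11)=13595364, a(12)=51543945; answer 51543945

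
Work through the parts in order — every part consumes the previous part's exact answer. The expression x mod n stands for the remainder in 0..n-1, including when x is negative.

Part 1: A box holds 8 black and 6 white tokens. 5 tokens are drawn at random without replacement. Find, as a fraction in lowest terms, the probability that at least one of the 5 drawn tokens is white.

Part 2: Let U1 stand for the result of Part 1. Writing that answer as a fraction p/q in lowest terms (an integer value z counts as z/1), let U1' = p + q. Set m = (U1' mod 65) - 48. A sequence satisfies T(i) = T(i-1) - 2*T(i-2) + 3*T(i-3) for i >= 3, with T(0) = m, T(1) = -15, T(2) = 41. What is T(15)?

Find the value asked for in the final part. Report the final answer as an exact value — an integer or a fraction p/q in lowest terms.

Part 1: total draws C(14,5) = 2002; complement C(8,5) = 56; favorable 2002 - 56 = 1946; P = 139/143; answer 139/143
Part 2: U1 = 139/143; threaded value p + q = 282; m = -26; T(3) = 1*(41) - 2*(-15) + 3*(-26) = -7; iterating: T(3)=-7, T(4)=-134, T(5)=3, T(6)=250, T(7)=-158, T(8)=-649, T(9)=417, T(10)=1241, T(11)=-1540, T(12)=-2771, T(13)=4032, T(14)=4954, T(15)=-11423; answer -11423

-11423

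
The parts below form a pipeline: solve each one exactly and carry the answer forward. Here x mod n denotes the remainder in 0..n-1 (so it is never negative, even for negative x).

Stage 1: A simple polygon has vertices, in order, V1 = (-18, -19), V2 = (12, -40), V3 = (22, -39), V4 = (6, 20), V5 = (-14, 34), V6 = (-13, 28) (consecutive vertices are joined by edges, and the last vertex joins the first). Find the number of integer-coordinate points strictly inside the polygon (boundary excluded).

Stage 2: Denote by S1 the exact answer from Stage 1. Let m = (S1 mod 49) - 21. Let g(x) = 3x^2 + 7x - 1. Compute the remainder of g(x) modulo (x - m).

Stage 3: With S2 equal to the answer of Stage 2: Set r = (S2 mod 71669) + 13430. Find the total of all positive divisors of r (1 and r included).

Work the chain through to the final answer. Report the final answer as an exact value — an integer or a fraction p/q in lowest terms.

Stage 1: cross terms: (-18*-40 - 12*-19)=948, (12*-39 - 22*-40)=412, (22*20 - 6*-39)=674, (6*34 - -14*20)=484, (-14*28 - -13*34)=50, (-13*-19 - -18*28)=751; twice the area = |3319| = 3319; area = 3319/2; boundary points = 3 + 1 + 1 + 2 + 1 + 1 = 9; strictly interior points = area - boundary/2 + 1 = 1656; answer 1656
Stage 2: S1 = 1656; m = 18; remainder = value at the root: 3*(18)^2 + 7*(18)^1 - 1 = (972) + (126) + (-1) = 1097; answer 1097
Stage 3: S2 = 1097; r = 14527; 14527 = 73 * 199; sigma = (1 + 73) * (1 + 199) = 74 * 200 = 14800; answer 14800

14800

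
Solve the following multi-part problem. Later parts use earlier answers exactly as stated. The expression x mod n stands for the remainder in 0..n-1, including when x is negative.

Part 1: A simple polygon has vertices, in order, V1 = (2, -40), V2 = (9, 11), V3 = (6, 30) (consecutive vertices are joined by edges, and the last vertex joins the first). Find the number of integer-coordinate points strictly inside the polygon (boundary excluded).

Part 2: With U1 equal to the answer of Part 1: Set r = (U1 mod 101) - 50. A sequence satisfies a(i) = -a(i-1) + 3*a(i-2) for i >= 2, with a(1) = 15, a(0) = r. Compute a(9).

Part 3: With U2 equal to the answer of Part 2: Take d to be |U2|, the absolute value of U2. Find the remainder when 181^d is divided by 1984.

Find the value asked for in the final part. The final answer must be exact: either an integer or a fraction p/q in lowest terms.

Part 1: cross terms: (2*11 - 9*-40)=382, (9*30 - 6*11)=204, (6*-40 - 2*30)=-300; twice the area = |286| = 286; area = 143; boundary points = 1 + 1 + 2 = 4; strictly interior points = area - boundary/2 + 1 = 142; answer 142
Part 2: U1 = 142; r = -9; a(2) = -1*(15) + 3*(-9) = -42; iterating: a(2)=-42, a(3)=87, a(4)=-213, a(5)=474, a(6)=-1113, a(7)=2535, a(8)=-5874, a(9)=13479; answer 13479
Part 3: U2 = 13479; d = 13479; squarings mod 1984: 181^1=181, 181^2=1017, 181^4=625, 181^8=1761, 181^16=129, 181^32=769, 181^64=129, 181^128=769, 181^256=129, 181^512=769, 181^1024=129, 181^2048=769, 181^4096=129, 181^8192=769; 181^13479 = 181^1 * 181^2 * 181^4 * 181^32 * 181^128 * 181^1024 * 181^4096 * 181^8192 = 61 (mod 1984); answer 61

61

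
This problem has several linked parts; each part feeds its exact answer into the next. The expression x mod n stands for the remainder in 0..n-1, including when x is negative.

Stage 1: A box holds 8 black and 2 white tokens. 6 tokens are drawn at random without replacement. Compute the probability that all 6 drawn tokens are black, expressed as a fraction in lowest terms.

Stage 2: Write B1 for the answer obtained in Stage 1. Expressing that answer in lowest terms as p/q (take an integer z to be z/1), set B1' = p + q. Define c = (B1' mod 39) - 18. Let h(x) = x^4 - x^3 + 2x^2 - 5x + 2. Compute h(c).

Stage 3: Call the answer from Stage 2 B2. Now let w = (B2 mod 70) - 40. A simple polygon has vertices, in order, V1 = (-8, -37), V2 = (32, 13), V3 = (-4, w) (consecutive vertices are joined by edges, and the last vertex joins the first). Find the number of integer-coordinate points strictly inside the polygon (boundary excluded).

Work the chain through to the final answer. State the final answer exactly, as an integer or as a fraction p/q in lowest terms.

51

Stage 1: total draws C(10,6) = 210; favorable C(8,6) = 28; P = 2/15; answer 2/15
Stage 2: B1 = 2/15; threaded value p + q = 17; c = -1; 1*(-1)^4 - 1*(-1)^3 + 2*(-1)^2 - 5*(-1)^1 + 2 = (1) + (1) + (2) + (5) + (2) = 11; answer 11
Stage 3: B2 = 11; w = -29; cross terms: (-8*13 - 32*-37)=1080, (32*-29 - -4*13)=-876, (-4*-37 - -8*-29)=-84; twice the area = |120| = 120; area = 60; boundary points = 10 + 6 + 4 = 20; strictly interior points = area - boundary/2 + 1 = 51; answer 51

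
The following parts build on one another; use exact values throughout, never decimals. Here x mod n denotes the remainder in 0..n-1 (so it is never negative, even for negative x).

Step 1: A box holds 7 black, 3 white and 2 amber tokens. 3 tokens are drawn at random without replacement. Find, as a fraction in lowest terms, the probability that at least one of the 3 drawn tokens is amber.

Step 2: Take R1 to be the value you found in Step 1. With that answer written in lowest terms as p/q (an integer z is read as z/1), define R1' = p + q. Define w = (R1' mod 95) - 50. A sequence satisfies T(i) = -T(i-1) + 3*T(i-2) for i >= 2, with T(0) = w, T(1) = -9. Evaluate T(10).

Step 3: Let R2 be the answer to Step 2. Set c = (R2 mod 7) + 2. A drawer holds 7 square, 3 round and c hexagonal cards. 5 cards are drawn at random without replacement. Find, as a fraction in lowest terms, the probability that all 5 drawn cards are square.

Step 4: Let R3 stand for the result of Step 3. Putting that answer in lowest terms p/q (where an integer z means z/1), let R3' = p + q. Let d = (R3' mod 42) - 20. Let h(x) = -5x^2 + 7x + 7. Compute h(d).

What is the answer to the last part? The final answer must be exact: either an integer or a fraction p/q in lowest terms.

-521

Step 1: total draws C(12,3) = 220; complement C(10,3) = 120; favorable 220 - 120 = 100; P = 5/11; answer 5/11
Step 2: R1 = 5/11; threaded value p + q = 16; w = -34; T(2) = -1*(-9) + 3*(-34) = -93; iterating: T(2)=-93, T(3)=66, T(4)=-345, T(5)=543, T(6)=-1578, T(7)=3207, T(8)=-7941, T(9)=17562, T(10)=-41385; answer -41385
Step 3: R2 = -41385; c = 8; total draws C(18,5) = 8568; favorable C(7,5) = 21; P = 1/408; answer 1/408
Step 4: R3 = 1/408; threaded value p + q = 409; d = 11; -5*(11)^2 + 7*(11)^1 + 7 = (-605) + (77) + (7) = -521; answer -521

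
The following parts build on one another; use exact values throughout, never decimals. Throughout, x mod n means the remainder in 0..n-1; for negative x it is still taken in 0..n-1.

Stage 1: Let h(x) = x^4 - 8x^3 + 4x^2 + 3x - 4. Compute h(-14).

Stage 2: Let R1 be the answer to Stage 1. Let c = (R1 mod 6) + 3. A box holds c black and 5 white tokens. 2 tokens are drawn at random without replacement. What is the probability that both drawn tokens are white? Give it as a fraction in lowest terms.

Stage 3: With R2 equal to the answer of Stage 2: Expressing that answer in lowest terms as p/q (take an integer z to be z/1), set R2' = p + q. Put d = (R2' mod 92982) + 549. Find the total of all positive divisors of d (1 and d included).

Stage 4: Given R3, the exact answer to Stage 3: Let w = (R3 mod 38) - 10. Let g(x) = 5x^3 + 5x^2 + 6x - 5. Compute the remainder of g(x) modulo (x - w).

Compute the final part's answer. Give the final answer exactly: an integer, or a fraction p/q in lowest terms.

-269

Stage 1: 1*(-14)^4 - 8*(-14)^3 + 4*(-14)^2 + 3*(-14)^1 - 4 = (38416) + (21952) + (784) + (-42) + (-4) = 61106; answer 61106
Stage 2: R1 = 61106; c = 5; total draws C(10,2) = 45; favorable C(5,2) = 10; P = 2/9; answer 2/9
Stage 3: R2 = 2/9; threaded value p + q = 11; d = 560; 560 = 2^4 * 5 * 7; sigma = (1 + 2 + 4 + 8 + 16) * (1 + 5) * (1 + 7) = 31 * 6 * 8 = 1488; answer 1488
Stage 4: R3 = 1488; w = -4; remainder = value at the root: 5*(-4)^3 + 5*(-4)^2 + 6*(-4)^1 - 5 = (-320) + (80) + (-24) + (-5) = -269; answer -269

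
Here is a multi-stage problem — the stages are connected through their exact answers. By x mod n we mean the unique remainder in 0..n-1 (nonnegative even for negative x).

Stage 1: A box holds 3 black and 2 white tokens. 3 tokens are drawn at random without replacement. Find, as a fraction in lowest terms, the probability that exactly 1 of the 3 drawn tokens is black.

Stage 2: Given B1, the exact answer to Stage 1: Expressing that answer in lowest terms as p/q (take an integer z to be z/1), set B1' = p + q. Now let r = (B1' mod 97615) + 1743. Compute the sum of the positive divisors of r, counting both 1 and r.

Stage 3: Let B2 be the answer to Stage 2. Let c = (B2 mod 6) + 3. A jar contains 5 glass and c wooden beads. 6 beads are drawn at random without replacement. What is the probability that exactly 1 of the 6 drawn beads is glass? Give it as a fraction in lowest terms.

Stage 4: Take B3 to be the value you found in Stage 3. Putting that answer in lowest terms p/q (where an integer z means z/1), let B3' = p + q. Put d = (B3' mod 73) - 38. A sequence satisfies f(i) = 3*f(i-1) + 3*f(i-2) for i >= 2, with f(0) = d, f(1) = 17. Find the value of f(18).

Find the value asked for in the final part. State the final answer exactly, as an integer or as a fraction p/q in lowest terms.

119775916701

Stage 1: total draws C(5,3) = 10; favorable C(3,1)*C(2,2) = 3; P = 3/10; answer 3/10
Stage 2: B1 = 3/10; threaded value p + q = 13; r = 1756; 1756 = 2^2 * 439; sigma = (1 + 2 + 4) * (1 + 439) = 7 * 440 = 3080; answer 3080
Stage 3: B2 = 3080; c = 5; total draws C(10,6) = 210; favorable C(5,1)*C(5,5) = 5; P = 1/42; answer 1/42
Stage 4: B3 = 1/42; threaded value p + q = 43; d = 5; f(2) = 3*(17) + 3*(5) = 66; iterating: f(2)=66, f(3)=249, f(4)=945, f(5)=3582, f(6)=13581, f(7)=51489, f(8)=195210, f(9)=740097, f(10)=2805921, f(11)=10638054, f(12)=40331925, f(13)=152909937, f(14)=579725586, f(15)=2197906569, f(16)=8332896465, f(17)=31592409102, f(18)=119775916701; answer 119775916701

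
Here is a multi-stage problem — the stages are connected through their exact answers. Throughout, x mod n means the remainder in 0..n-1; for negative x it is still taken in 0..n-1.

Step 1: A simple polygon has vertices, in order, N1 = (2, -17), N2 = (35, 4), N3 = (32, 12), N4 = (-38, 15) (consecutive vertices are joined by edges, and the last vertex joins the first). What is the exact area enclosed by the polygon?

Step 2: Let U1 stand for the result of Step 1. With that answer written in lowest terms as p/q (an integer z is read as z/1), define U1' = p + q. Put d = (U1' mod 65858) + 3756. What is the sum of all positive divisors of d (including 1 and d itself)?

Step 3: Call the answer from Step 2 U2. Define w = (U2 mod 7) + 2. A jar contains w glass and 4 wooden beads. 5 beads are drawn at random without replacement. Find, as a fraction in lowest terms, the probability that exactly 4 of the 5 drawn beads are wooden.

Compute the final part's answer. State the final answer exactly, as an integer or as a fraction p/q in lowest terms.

1/66

Step 1: cross terms: (2*4 - 35*-17)=603, (35*12 - 32*4)=292, (32*15 - -38*12)=936, (-38*-17 - 2*15)=616; twice the area = |2447| = 2447; area = 2447/2; answer 2447/2
Step 2: U1 = 2447/2; threaded value p + q = 2449; d = 6205; 6205 = 5 * 17 * 73; sigma = (1 + 5) * (1 + 17) * (1 + 73) = 6 * 18 * 74 = 7992; answer 7992
Step 3: U2 = 7992; w = 7; total draws C(11,5) = 462; favorable C(4,4)*C(7,1) = 7; P = 1/66; answer 1/66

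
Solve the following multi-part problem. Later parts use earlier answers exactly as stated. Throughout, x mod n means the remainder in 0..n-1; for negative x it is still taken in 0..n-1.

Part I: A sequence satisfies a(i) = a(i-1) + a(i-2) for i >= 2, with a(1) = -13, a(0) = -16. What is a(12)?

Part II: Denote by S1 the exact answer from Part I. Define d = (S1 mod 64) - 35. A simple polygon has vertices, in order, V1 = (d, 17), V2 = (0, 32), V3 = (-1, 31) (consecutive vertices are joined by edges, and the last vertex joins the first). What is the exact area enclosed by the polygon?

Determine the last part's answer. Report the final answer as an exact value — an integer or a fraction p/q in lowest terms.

6

Part I: a(2) = 1*(-13) + 1*(-16) = -29; iterating: a(2)=-29, a(3)=-42, a(4)=-71, a(5)=-113, a(6)=-184, a(7)=-297, a(8)=-481, a(9)=-778, a(10)=-1259, a(11)=-2037, a(12)=-3296; answer -3296
Part II: S1 = -3296; d = -3; cross terms: (-3*32 - 0*17)=-96, (0*31 - -1*32)=32, (-1*17 - -3*31)=76; twice the area = |12| = 12; area = 6; answer 6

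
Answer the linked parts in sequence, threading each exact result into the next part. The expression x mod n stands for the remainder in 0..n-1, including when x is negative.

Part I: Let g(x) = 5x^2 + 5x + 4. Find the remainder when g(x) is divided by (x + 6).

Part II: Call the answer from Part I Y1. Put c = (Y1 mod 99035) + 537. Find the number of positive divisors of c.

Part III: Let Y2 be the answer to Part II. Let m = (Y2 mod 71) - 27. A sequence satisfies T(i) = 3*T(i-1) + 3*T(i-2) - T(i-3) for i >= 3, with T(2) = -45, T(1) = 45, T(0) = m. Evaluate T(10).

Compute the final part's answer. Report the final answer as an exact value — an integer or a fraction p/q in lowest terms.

-171405

Part I: remainder = value at the root: 5*(-6)^2 + 5*(-6)^1 + 4 = (180) + (-30) + (4) = 154; answer 154
Part II: Y1 = 154; c = 691; 691 is prime, so its only divisors are 1 and 691; count = 2; answer 2
Part III: Y2 = 2; m = -25; T(3) = 3*(-45) + 3*(45) - 1*(-25) = 25; iterating: T(3)=25, T(4)=-105, T(5)=-195, T(6)=-925, T(7)=-3255, T(8)=-12345, T(9)=-45875, T(10)=-171405; answer -171405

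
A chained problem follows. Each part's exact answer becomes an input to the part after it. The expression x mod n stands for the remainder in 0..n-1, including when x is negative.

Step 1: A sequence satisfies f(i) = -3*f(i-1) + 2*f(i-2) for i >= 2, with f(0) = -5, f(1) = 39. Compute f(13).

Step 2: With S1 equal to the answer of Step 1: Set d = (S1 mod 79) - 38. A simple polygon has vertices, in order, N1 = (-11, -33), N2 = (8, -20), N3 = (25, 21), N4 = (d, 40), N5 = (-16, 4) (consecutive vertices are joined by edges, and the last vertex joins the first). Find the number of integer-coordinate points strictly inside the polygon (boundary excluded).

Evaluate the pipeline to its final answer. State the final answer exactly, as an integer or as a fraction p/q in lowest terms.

Step 1: f(2) = -3*(39) + 2*(-5) = -127; iterating: f(2)=-127, f(3)=459, f(4)=-1631, f(5)=5811, f(6)=-20695, f(7)=73707, f(8)=-262511, f(9)=934947, f(10)=-3329863, f(11)=11859483, f(12)=-42238175, f(13)=150433491; answer 150433491
Step 2: S1 = 150433491; d = -6; cross terms: (-11*-20 - 8*-33)=484, (8*21 - 25*-20)=668, (25*40 - -6*21)=1126, (-6*4 - -16*40)=616, (-16*-33 - -11*4)=572; twice the area = |3466| = 3466; area = 1733; boundary points = 1 + 1 + 1 + 2 + 1 = 6; strictly interior points = area - boundary/2 + 1 = 1731; answer 1731

1731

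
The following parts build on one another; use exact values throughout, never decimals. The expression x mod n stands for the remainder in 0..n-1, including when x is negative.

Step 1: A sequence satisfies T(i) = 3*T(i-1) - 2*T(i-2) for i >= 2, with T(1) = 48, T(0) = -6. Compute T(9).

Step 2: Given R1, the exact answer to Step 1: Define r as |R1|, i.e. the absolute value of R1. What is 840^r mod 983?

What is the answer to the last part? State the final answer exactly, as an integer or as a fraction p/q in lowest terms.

290

Step 1: T(2) = 3*(48) - 2*(-6) = 156; iterating: T(2)=156, T(3)=372, T(4)=804, T(5)=1668, T(6)=3396, T(7)=6852, T(8)=13764, T(9)=27588; answer 27588
Step 2: R1 = 27588; r = 27588; squarings mod 983: 840^1=840, 840^2=789, 840^4=282, 840^8=884, 840^16=954, 840^32=841, 840^64=504, 840^128=402, 840^256=392, 840^512=316, 840^1024=573, 840^2048=7, 840^4096=49, 840^8192=435, 840^16384=489; 840^27588 = 840^4 * 840^64 * 840^128 * 840^256 * 840^512 * 840^2048 * 840^8192 * 840^16384 = 290 (mod 983); answer 290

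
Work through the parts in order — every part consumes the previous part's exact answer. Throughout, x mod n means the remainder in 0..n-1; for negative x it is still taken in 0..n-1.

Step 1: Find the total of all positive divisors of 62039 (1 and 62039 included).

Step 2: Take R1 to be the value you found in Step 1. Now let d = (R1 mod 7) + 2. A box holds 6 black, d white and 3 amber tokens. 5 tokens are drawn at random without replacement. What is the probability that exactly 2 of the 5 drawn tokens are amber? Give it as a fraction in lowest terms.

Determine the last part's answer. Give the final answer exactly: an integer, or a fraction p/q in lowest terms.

Step 1: 62039 is prime, so its only divisors are 1 and 62039; sigma = 1 + 62039 = 62040; answer 62040
Step 2: R1 = 62040; d = 8; total draws C(17,5) = 6188; favorable C(3,2)*C(14,3) = 1092; P = 3/17; answer 3/17

3/17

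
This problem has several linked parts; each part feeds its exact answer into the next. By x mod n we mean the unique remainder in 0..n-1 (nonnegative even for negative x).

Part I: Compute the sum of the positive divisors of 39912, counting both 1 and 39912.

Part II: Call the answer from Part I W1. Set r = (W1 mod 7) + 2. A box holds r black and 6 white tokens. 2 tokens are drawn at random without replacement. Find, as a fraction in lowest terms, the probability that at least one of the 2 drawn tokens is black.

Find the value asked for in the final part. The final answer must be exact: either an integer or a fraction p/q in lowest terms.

Part I: 39912 = 2^3 * 3 * 1663; sigma = (1 + 2 + 4 + 8) * (1 + 3) * (1 + 1663) = 15 * 4 * 1664 = 99840; answer 99840
Part II: W1 = 99840; r = 8; total draws C(14,2) = 91; complement C(6,2) = 15; favorable 91 - 15 = 76; P = 76/91; answer 76/91

76/91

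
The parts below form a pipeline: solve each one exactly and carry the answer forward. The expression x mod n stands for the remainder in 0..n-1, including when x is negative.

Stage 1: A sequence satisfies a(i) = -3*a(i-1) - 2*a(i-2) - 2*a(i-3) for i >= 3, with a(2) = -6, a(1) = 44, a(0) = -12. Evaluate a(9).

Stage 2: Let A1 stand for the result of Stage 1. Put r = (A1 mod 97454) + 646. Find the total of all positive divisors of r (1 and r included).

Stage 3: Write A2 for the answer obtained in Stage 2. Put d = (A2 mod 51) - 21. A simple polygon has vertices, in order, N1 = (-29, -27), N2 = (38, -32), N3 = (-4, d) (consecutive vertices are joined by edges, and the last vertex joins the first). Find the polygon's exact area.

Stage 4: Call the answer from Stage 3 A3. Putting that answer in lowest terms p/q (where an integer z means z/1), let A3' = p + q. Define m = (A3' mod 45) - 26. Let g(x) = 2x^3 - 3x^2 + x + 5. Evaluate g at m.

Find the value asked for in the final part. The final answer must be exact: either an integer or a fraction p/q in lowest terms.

Stage 1: a(3) = -3*(-6) - 2*(44) - 2*(-12) = -46; iterating: a(3)=-46, a(4)=62, a(5)=-82, a(6)=214, a(7)=-602, a(8)=1542, a(9)=-3850; answer -3850
Stage 2: A1 = -3850; r = 94250; 94250 = 2 * 5^3 * 13 * 29; sigma = (1 + 2) * (1 + 5 + 25 + 125) * (1 + 13) * (1 + 29) = 3 * 156 * 14 * 30 = 196560; answer 196560
Stage 3: A2 = 196560; d = -15; cross terms: (-29*-32 - 38*-27)=1954, (38*-15 - -4*-32)=-698, (-4*-27 - -29*-15)=-327; twice the area = |929| = 929; area = 929/2; answer 929/2
Stage 4: A3 = 929/2; threaded value p + q = 931; m = 5; 2*(5)^3 - 3*(5)^2 + 1*(5)^1 + 5 = (250) + (-75) + (5) + (5) = 185; answer 185

185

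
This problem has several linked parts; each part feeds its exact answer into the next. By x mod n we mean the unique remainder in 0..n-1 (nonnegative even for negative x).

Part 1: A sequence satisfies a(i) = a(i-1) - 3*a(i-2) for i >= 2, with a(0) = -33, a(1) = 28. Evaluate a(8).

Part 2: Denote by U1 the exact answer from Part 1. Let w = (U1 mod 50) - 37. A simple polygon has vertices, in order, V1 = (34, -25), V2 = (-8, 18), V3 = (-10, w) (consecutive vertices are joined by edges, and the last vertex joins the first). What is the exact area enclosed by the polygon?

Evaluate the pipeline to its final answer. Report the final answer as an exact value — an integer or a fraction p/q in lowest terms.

1051

Part 1: a(2) = 1*(28) - 3*(-33) = 127; iterating: a(2)=127, a(3)=43, a(4)=-338, a(5)=-467, a(6)=547, a(7)=1948, a(8)=307; answer 307
Part 2: U1 = 307; w = -30; cross terms: (34*18 - -8*-25)=412, (-8*-30 - -10*18)=420, (-10*-25 - 34*-30)=1270; twice the area = |2102| = 2102; area = 1051; answer 1051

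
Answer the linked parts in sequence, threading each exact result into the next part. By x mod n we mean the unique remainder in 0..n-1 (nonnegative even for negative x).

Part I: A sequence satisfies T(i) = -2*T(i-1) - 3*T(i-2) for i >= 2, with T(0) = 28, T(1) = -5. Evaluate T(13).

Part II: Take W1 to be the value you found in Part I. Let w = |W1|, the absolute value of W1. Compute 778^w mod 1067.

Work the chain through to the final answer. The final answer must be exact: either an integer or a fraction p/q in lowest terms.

Part I: T(2) = -2*(-5) - 3*(28) = -74; iterating: T(2)=-74, T(3)=163, T(4)=-104, T(5)=-281, T(6)=874, T(7)=-905, T(8)=-812, T(9)=4339, T(10)=-6242, T(11)=-533, T(12)=19792, T(13)=-37985; answer -37985
Part II: W1 = -37985; w = 37985; squarings mod 1067: 778^1=778, 778^2=295, 778^4=598, 778^8=159, 778^16=740, 778^32=229, 778^64=158, 778^128=423, 778^256=740, 778^512=229, 778^1024=158, 778^2048=423, 778^4096=740, 778^8192=229, 778^16384=158, 778^32768=423; 778^37985 = 778^1 * 778^32 * 778^64 * 778^1024 * 778^4096 * 778^32768 = 219 (mod 1067); answer 219

219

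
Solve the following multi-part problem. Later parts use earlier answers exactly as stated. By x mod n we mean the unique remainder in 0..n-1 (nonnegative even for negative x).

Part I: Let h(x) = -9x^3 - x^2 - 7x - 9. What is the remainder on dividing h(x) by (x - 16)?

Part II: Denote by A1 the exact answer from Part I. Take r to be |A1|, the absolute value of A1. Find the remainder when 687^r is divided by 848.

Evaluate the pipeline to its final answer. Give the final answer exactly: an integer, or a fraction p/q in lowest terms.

495

Part I: remainder = value at the root: -9*(16)^3 - 1*(16)^2 - 7*(16)^1 - 9 = (-36864) + (-256) + (-112) + (-9) = -37241; answer -37241
Part II: A1 = -37241; r = 37241; squarings mod 848: 687^1=687, 687^2=481, 687^4=705, 687^8=97, 687^16=81, 687^32=625, 687^64=545, 687^128=225, 687^256=593, 687^512=577, 687^1024=513, 687^2048=289, 687^4096=417, 687^8192=49, 687^16384=705, 687^32768=97; 687^37241 = 687^1 * 687^8 * 687^16 * 687^32 * 687^64 * 687^256 * 687^4096 * 687^32768 = 495 (mod 848); answer 495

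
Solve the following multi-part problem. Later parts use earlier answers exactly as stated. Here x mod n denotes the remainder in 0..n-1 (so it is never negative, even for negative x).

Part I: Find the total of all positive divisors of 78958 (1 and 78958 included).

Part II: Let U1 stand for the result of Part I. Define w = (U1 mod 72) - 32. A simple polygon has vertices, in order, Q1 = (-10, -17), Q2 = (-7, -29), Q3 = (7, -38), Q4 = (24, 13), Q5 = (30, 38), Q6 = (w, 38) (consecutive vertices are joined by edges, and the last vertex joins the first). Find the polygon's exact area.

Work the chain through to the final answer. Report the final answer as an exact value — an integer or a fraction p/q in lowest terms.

5445/2

Part I: 78958 = 2 * 11 * 37 * 97; sigma = (1 + 2) * (1 + 11) * (1 + 37) * (1 + 97) = 3 * 12 * 38 * 98 = 134064; answer 134064
Part II: U1 = 134064; w = -32; cross terms: (-10*-29 - -7*-17)=171, (-7*-38 - 7*-29)=469, (7*13 - 24*-38)=1003, (24*38 - 30*13)=522, (30*38 - -32*38)=2356, (-32*-17 - -10*38)=924; twice the area = |5445| = 5445; area = 5445/2; answer 5445/2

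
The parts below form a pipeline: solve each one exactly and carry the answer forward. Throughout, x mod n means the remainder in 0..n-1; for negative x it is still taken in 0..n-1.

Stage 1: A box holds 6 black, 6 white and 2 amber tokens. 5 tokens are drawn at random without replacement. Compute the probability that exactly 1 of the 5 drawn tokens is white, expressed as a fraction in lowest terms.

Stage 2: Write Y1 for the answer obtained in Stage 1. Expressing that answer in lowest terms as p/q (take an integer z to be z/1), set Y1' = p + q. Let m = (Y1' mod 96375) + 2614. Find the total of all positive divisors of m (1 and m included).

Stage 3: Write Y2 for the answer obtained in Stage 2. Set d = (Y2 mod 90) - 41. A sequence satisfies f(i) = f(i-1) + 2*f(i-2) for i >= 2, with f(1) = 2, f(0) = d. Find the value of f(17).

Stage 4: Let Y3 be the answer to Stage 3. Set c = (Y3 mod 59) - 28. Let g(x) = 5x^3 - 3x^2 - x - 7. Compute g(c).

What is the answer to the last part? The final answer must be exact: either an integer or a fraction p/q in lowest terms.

Stage 1: total draws C(14,5) = 2002; favorable C(6,1)*C(8,4) = 420; P = 30/143; answer 30/143
Stage 2: Y1 = 30/143; threaded value p + q = 173; m = 2787; 2787 = 3 * 929; sigma = (1 + 3) * (1 + 929) = 4 * 930 = 3720; answer 3720
Stage 3: Y2 = 3720; d = -11; f(2) = 1*(2) + 2*(-11) = -20; iterating: f(2)=-20, f(3)=-16, f(4)=-56, f(5)=-88, f(6)=-200, f(7)=-376, f(8)=-776, f(9)=-1528, f(10)=-3080, f(11)=-6136, f(12)=-12296, f(13)=-24568, f(14)=-49160, f(15)=-98296, f(16)=-196616, f(17)=-393208; answer -393208
Stage 4: Y3 = -393208; c = -1; 5*(-1)^3 - 3*(-1)^2 - 1*(-1)^1 - 7 = (-5) + (-3) + (1) + (-7) = -14; answer -14

-14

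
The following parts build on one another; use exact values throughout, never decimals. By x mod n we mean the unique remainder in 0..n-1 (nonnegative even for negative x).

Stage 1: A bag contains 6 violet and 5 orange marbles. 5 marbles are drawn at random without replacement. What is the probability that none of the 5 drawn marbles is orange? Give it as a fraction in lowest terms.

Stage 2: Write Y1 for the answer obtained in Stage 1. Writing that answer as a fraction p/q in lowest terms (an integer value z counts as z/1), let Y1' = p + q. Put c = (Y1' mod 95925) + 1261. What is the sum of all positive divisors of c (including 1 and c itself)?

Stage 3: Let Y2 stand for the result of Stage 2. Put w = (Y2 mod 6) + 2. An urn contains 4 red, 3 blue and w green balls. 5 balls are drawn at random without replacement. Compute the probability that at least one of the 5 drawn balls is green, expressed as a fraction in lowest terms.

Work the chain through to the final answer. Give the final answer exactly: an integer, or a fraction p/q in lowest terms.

422/429

Stage 1: total draws C(11,5) = 462; favorable C(6,5) = 6; P = 1/77; answer 1/77
Stage 2: Y1 = 1/77; threaded value p + q = 78; c = 1339; 1339 = 13 * 103; sigma = (1 + 13) * (1 + 103) = 14 * 104 = 1456; answer 1456
Stage 3: Y2 = 1456; w = 6; total draws C(13,5) = 1287; complement C(7,5) = 21; favorable 1287 - 21 = 1266; P = 422/429; answer 422/429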